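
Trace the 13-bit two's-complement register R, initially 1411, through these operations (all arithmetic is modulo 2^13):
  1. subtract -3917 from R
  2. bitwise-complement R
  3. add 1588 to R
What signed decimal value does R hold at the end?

-3741

Start: R = 1411 = 0010110000011.
R = 1411 − (-3917) = 5328; wraps to -2864 = 1010011010000
R = NOT 1010011010000 = 0101100101111 = 2863
R = 2863 + 1588 = 4451; wraps to -3741 = 1000101100011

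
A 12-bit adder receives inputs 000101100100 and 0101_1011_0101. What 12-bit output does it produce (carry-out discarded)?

  000101100100
+ 010110110101
= 011100011001

011100011001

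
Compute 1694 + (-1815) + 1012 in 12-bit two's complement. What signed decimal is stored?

891

1694 + (-1815) = -121 (111110000111)
-121 + 1012 = 891 (001101111011)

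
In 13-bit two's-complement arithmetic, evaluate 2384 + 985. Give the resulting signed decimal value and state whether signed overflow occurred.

3369; no overflow

2384 → 0100101010000
985 → 0001111011001
  0100101010000
+ 0001111011001
= 0110100101001
Result 0110100101001: MSB = 0 → value 3369.
Both addends are non-negative and so is the stored result: no signed overflow.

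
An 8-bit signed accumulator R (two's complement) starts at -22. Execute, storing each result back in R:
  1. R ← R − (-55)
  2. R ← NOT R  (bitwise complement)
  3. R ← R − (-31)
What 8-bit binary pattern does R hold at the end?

Start: R = -22 = 11101010.
R = -22 − (-55) = 33 = 00100001
R = NOT 00100001 = 11011110 = -34
R = -34 − (-31) = -3 = 11111101

11111101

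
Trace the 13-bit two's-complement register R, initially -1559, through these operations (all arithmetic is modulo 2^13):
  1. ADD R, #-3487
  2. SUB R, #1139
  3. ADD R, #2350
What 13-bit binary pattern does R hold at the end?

Start: R = -1559 = 1100111101001.
R = -1559 + (-3487) = -5046; wraps to 3146 = 0110001001010
R = 3146 − 1139 = 2007 = 0011111010111
R = 2007 + 2350 = 4357; wraps to -3835 = 1000100000101

1000100000101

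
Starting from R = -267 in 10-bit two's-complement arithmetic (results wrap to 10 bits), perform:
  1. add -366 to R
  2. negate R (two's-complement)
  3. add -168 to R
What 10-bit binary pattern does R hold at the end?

0111010001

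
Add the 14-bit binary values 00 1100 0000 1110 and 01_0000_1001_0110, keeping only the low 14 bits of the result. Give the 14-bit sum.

01110010100100

  00110000001110
+ 01000010010110
= 01110010100100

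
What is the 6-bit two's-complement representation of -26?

100110

|-26| = 26 = 011010 in 6 bits.
Invert the bits: 100101. Add 1: 100110.
Check: 100110 reads as 38 − 64 = -26.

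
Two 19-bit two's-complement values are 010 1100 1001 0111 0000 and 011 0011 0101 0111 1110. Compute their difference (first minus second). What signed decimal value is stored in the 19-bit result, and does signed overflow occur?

-27662; no overflow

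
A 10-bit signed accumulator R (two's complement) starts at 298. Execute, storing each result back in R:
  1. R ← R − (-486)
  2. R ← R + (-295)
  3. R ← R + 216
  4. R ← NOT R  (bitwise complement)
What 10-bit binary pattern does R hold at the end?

Start: R = 298 = 0100101010.
R = 298 − (-486) = 784; wraps to -240 = 1100010000
R = -240 + (-295) = -535; wraps to 489 = 0111101001
R = 489 + 216 = 705; wraps to -319 = 1011000001
R = NOT 1011000001 = 0100111110 = 318

0100111110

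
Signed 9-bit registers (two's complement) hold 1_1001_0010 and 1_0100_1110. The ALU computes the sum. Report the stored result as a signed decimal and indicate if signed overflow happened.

1_1001_0010 → 110010010 = -110 (signed)
1_0100_1110 → 101001110 = -178 (signed)
  110010010
+ 101001110
= 011100000  (discard carry-out 1)
Result 011100000: MSB = 0 → value 224.
Both addends are negative but the stored result is non-negative: signed overflow. The true value -110 + (-178) = -288 lies outside [-256, 255].

224; overflow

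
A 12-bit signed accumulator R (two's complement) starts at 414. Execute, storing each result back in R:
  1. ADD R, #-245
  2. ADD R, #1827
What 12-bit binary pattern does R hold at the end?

011111001100

Start: R = 414 = 000110011110.
R = 414 + (-245) = 169 = 000010101001
R = 169 + 1827 = 1996 = 011111001100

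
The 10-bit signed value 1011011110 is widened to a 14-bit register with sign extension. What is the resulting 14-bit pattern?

MSB of 1011011110 is 1; replicate it into the new high bits.
1111|1011011110 → 11111011011110 (still -290).

11111011011110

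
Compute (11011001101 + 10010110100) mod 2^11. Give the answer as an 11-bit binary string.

  11011001101
+ 10010110100
= 01110000001  (discard carry-out 1)

01110000001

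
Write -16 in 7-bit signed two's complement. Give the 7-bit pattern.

|-16| = 16 = 0010000 in 7 bits.
Invert the bits: 1101111. Add 1: 1110000.
Check: 1110000 reads as 112 − 128 = -16.

1110000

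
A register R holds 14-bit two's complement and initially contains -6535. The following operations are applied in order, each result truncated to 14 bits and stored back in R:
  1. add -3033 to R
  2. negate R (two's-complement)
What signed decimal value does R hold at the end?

Start: R = -6535 = 10011001111001.
R = -6535 + (-3033) = -9568; wraps to 6816 = 01101010100000
R = −(6816) = -6816 = 10010101100000

-6816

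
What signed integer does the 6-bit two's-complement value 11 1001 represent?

-7

MSB is 1, so the value is negative.
Invert: 000110. Add 1: 000111 = 7. So the value is −7.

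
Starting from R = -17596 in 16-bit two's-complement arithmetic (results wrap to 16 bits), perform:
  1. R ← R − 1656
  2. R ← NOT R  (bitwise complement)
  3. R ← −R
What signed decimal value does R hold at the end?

Start: R = -17596 = 1011101101000100.
R = -17596 − 1656 = -19252 = 1011010011001100
R = NOT 1011010011001100 = 0100101100110011 = 19251
R = −(19251) = -19251 = 1011010011001101

-19251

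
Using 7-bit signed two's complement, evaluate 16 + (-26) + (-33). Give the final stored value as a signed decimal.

16 + (-26) = -10 (1110110)
-10 + (-33) = -43 (1010101)

-43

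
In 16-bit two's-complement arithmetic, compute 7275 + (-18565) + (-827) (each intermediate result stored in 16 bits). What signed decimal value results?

-12117

7275 + (-18565) = -11290 (1101001111100110)
-11290 + (-827) = -12117 (1101000010101011)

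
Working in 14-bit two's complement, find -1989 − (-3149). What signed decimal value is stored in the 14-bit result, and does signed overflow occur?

1160; no overflow

-1989 → 11100000111011
-3149 → 11001110110011
Subtract via negate-and-add: invert 11001110110011 + 1 = 00110001001101 (i.e. 3149).
  11100000111011
+ 00110001001101
= 00010010001000  (discard carry-out 1)
Result 00010010001000: MSB = 0 → value 1160.
Addends (after negating the subtrahend) have opposite signs, so signed overflow cannot occur.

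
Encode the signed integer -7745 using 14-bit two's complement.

10000110111111

|-7745| = 7745 = 01111001000001 in 14 bits.
Invert the bits: 10000110111110. Add 1: 10000110111111.
Check: 10000110111111 reads as 8639 − 16384 = -7745.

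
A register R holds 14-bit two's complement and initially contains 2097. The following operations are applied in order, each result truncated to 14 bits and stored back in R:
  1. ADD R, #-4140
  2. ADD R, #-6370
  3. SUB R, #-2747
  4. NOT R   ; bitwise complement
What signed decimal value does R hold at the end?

5665

Start: R = 2097 = 00100000110001.
R = 2097 + (-4140) = -2043 = 11100000000101
R = -2043 + (-6370) = -8413; wraps to 7971 = 01111100100011
R = 7971 − (-2747) = 10718; wraps to -5666 = 10100111011110
R = NOT 10100111011110 = 01011000100001 = 5665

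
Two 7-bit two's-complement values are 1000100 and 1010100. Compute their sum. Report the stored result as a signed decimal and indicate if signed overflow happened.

1000100 = -60 (signed)
1010100 = -44 (signed)
  1000100
+ 1010100
= 0011000  (discard carry-out 1)
Result 0011000: MSB = 0 → value 24.
Both addends are negative but the stored result is non-negative: signed overflow. The true value -60 + (-44) = -104 lies outside [-64, 63].

24; overflow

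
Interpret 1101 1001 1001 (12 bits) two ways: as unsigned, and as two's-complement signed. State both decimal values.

unsigned = 3481, signed = -615

Unsigned: 110110011001 = 3481.
Signed: MSB=1 → 3481 − 4096 = -615.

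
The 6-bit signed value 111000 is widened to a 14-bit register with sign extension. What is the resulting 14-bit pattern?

MSB of 111000 is 1; replicate it into the new high bits.
11111111|111000 → 11111111111000 (still -8).

11111111111000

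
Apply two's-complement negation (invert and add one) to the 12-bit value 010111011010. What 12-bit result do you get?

Invert: 101000100101. Add 1: 101000100110.
Check: 010111011010 = 1498, 101000100110 = -1498.

101000100110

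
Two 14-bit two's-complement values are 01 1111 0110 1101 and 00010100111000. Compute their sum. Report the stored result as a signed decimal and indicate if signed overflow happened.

-7003; overflow

01 1111 0110 1101 → 01111101101101 = 8045 (signed)
00010100111000 = 1336 (signed)
  01111101101101
+ 00010100111000
= 10010010100101
Result 10010010100101: MSB = 1 → 9381 − 16384 = -7003.
Both addends are non-negative but the stored result is negative: signed overflow. The true value 8045 + 1336 = 9381 lies outside [-8192, 8191].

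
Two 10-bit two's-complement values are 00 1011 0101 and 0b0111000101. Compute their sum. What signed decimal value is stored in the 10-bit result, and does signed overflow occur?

-390; overflow

00 1011 0101 → 0010110101 = 181 (signed)
0b0111000101 → 0111000101 = 453 (signed)
  0010110101
+ 0111000101
= 1001111010
Result 1001111010: MSB = 1 → 634 − 1024 = -390.
Both addends are non-negative but the stored result is negative: signed overflow. The true value 181 + 453 = 634 lies outside [-512, 511].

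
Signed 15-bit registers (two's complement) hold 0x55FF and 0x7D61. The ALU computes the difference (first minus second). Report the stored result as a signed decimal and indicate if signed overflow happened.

-10082; no overflow

0x55FF = 101010111111111 = -10753 (signed)
0x7D61 = 111110101100001 = -671 (signed)
Subtract via negate-and-add: invert 111110101100001 + 1 = 000001010011111 (i.e. 671).
  101010111111111
+ 000001010011111
= 101100010011110
Result 101100010011110: MSB = 1 → 22686 − 32768 = -10082.
Addends (after negating the subtrahend) have opposite signs, so signed overflow cannot occur.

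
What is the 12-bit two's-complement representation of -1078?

|-1078| = 1078 = 010000110110 in 12 bits.
Invert the bits: 101111001001. Add 1: 101111001010.
Check: 101111001010 reads as 3018 − 4096 = -1078.

101111001010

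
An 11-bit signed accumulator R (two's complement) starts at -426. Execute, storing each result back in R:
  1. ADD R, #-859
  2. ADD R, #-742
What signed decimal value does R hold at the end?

21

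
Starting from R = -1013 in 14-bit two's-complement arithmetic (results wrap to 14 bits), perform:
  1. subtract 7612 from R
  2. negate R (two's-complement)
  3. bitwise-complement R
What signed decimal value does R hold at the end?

7758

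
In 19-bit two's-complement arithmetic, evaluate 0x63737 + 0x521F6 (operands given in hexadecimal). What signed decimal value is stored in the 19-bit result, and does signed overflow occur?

219437; overflow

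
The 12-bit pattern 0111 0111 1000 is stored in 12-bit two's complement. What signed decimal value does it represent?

MSB is 0, so the value is non-negative: 011101111000 = 1912.

1912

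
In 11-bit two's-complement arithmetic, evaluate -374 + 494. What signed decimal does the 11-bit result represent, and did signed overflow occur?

-374 → 11010001010
494 → 00111101110
  11010001010
+ 00111101110
= 00001111000  (discard carry-out 1)
Result 00001111000: MSB = 0 → value 120.
Addends have opposite signs, so signed overflow cannot occur.

120; no overflow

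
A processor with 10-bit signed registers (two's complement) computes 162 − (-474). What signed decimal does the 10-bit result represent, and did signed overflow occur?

-388; overflow

162 → 0010100010
-474 → 1000100110
Subtract via negate-and-add: invert 1000100110 + 1 = 0111011010 (i.e. 474).
  0010100010
+ 0111011010
= 1001111100
Result 1001111100: MSB = 1 → 636 − 1024 = -388.
Both addends (after negating the subtrahend) are non-negative but the stored result is negative: signed overflow. The true value 162 − (-474) = 636 lies outside [-512, 511].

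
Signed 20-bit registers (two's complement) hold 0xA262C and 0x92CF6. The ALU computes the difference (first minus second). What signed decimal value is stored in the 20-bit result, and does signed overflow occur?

63798; no overflow

0xA262C = 10100010011000101100 = -383444 (signed)
0x92CF6 = 10010010110011110110 = -447242 (signed)
Subtract via negate-and-add: invert 10010010110011110110 + 1 = 01101101001100001010 (i.e. 447242).
  10100010011000101100
+ 01101101001100001010
= 00001111100100110110  (discard carry-out 1)
Result 00001111100100110110: MSB = 0 → value 63798.
Addends (after negating the subtrahend) have opposite signs, so signed overflow cannot occur.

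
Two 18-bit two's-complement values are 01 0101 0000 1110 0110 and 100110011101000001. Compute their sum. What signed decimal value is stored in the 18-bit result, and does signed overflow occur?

01 0101 0000 1110 0110 → 010101000011100110 = 86246 (signed)
100110011101000001 = -104639 (signed)
  010101000011100110
+ 100110011101000001
= 111011100000100111
Result 111011100000100111: MSB = 1 → 243751 − 262144 = -18393.
Addends have opposite signs, so signed overflow cannot occur.

-18393; no overflow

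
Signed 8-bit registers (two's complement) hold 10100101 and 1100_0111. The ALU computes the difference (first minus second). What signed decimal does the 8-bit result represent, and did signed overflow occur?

-34; no overflow

10100101 = -91 (signed)
1100_0111 → 11000111 = -57 (signed)
Subtract via negate-and-add: invert 11000111 + 1 = 00111001 (i.e. 57).
  10100101
+ 00111001
= 11011110
Result 11011110: MSB = 1 → 222 − 256 = -34.
Addends (after negating the subtrahend) have opposite signs, so signed overflow cannot occur.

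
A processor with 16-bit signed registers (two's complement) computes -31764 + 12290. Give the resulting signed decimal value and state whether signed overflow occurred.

-19474; no overflow

-31764 → 1000001111101100
12290 → 0011000000000010
  1000001111101100
+ 0011000000000010
= 1011001111101110
Result 1011001111101110: MSB = 1 → 46062 − 65536 = -19474.
Addends have opposite signs, so signed overflow cannot occur.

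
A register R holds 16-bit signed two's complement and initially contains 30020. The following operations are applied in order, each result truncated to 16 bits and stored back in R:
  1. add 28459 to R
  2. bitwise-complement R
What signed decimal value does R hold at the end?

7056

Start: R = 30020 = 0111010101000100.
R = 30020 + 28459 = 58479; wraps to -7057 = 1110010001101111
R = NOT 1110010001101111 = 0001101110010000 = 7056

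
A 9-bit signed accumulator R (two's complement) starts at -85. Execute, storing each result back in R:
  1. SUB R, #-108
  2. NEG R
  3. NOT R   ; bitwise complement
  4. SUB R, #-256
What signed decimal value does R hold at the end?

-234

Start: R = -85 = 110101011.
R = -85 − (-108) = 23 = 000010111
R = −(23) = -23 = 111101001
R = NOT 111101001 = 000010110 = 22
R = 22 − (-256) = 278; wraps to -234 = 100010110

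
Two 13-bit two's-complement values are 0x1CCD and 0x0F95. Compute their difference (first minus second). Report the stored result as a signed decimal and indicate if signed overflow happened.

0x1CCD = 1110011001101 = -819 (signed)
0x0F95 = 0111110010101 = 3989 (signed)
Subtract via negate-and-add: invert 0111110010101 + 1 = 1000001101011 (i.e. -3989).
  1110011001101
+ 1000001101011
= 0110100111000  (discard carry-out 1)
Result 0110100111000: MSB = 0 → value 3384.
Both addends (after negating the subtrahend) are negative but the stored result is non-negative: signed overflow. The true value -819 − 3989 = -4808 lies outside [-4096, 4095].

3384; overflow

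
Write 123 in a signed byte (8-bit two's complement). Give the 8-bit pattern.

123 is non-negative, so write it directly in 8 bits: 01111011.

01111011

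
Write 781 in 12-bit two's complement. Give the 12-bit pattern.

001100001101

781 is non-negative, so write it directly in 12 bits: 001100001101.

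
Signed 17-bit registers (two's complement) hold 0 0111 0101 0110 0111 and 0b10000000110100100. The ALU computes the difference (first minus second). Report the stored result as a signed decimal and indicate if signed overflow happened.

-35901; overflow

0 0111 0101 0110 0111 → 00111010101100111 = 30055 (signed)
0b10000000110100100 → 10000000110100100 = -65116 (signed)
Subtract via negate-and-add: invert 10000000110100100 + 1 = 01111111001011100 (i.e. 65116).
  00111010101100111
+ 01111111001011100
= 10111001111000011
Result 10111001111000011: MSB = 1 → 95171 − 131072 = -35901.
Both addends (after negating the subtrahend) are non-negative but the stored result is negative: signed overflow. The true value 30055 − (-65116) = 95171 lies outside [-65536, 65535].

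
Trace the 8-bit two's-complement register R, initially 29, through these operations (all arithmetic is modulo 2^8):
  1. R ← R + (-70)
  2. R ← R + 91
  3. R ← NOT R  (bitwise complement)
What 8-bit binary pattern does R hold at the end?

Start: R = 29 = 00011101.
R = 29 + (-70) = -41 = 11010111
R = -41 + 91 = 50 = 00110010
R = NOT 00110010 = 11001101 = -51

11001101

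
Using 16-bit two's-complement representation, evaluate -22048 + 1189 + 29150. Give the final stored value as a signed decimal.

-22048 + 1189 = -20859 (1010111010000101)
-20859 + 29150 = 8291 (0010000001100011)

8291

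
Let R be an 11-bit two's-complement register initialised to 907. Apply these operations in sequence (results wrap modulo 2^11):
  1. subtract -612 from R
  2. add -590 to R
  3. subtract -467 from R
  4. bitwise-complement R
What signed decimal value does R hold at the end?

Start: R = 907 = 01110001011.
R = 907 − (-612) = 1519; wraps to -529 = 10111101111
R = -529 + (-590) = -1119; wraps to 929 = 01110100001
R = 929 − (-467) = 1396; wraps to -652 = 10101110100
R = NOT 10101110100 = 01010001011 = 651

651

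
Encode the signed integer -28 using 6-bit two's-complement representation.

100100

|-28| = 28 = 011100 in 6 bits.
Invert the bits: 100011. Add 1: 100100.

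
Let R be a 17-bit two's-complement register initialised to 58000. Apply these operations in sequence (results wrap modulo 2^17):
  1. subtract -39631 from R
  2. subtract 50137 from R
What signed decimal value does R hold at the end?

47494

Start: R = 58000 = 01110001010010000.
R = 58000 − (-39631) = 97631; wraps to -33441 = 10111110101011111
R = -33441 − 50137 = -83578; wraps to 47494 = 01011100110000110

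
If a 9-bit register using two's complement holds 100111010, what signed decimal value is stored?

-198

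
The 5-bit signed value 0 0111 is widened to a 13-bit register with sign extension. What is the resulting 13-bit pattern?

MSB of 00111 is 0; replicate it into the new high bits.
00000000|00111 → 0000000000111 (still 7).

0000000000111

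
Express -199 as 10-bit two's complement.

|-199| = 199 = 0011000111 in 10 bits.
Invert the bits: 1100111000. Add 1: 1100111001.
Check: 1100111001 reads as 825 − 1024 = -199.

1100111001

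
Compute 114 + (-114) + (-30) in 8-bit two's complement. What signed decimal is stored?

114 + (-114) = 0 (00000000)
0 + (-30) = -30 (11100010)

-30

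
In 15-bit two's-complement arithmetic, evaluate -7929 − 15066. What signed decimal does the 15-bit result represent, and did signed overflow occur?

9773; overflow

-7929 → 110000100000111
15066 → 011101011011010
Subtract via negate-and-add: invert 011101011011010 + 1 = 100010100100110 (i.e. -15066).
  110000100000111
+ 100010100100110
= 010011000101101  (discard carry-out 1)
Result 010011000101101: MSB = 0 → value 9773.
Both addends (after negating the subtrahend) are negative but the stored result is non-negative: signed overflow. The true value -7929 − 15066 = -22995 lies outside [-16384, 16383].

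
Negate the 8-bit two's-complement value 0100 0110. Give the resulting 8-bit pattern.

Invert: 10111001. Add 1: 10111010.

10111010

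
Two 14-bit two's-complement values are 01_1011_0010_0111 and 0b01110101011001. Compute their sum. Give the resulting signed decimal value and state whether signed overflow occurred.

01_1011_0010_0111 → 01101100100111 = 6951 (signed)
0b01110101011001 → 01110101011001 = 7513 (signed)
  01101100100111
+ 01110101011001
= 11100010000000
Result 11100010000000: MSB = 1 → 14464 − 16384 = -1920.
Both addends are non-negative but the stored result is negative: signed overflow. The true value 6951 + 7513 = 14464 lies outside [-8192, 8191].

-1920; overflow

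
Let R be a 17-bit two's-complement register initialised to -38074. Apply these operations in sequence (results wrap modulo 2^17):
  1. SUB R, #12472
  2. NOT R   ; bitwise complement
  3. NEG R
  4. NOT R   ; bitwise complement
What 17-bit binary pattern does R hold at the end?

Start: R = -38074 = 10110101101000110.
R = -38074 − 12472 = -50546 = 10011101010001110
R = NOT 10011101010001110 = 01100010101110001 = 50545
R = −(50545) = -50545 = 10011101010001111
R = NOT 10011101010001111 = 01100010101110000 = 50544

01100010101110000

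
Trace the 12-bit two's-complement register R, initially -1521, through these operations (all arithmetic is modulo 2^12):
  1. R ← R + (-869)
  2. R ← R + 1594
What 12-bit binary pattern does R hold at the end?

Start: R = -1521 = 101000001111.
R = -1521 + (-869) = -2390; wraps to 1706 = 011010101010
R = 1706 + 1594 = 3300; wraps to -796 = 110011100100

110011100100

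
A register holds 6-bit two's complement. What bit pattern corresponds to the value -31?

100001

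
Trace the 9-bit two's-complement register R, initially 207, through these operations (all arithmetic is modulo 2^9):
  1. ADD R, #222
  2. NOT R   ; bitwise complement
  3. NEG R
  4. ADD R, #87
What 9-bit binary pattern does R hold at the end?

000000101

Start: R = 207 = 011001111.
R = 207 + 222 = 429; wraps to -83 = 110101101
R = NOT 110101101 = 001010010 = 82
R = −(82) = -82 = 110101110
R = -82 + 87 = 5 = 000000101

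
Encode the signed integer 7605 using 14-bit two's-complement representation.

01110110110101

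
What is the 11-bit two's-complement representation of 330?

330 is non-negative, so write it directly in 11 bits: 00101001010.

00101001010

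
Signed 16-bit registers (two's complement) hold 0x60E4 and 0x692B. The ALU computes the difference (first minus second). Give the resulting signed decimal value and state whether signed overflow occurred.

0x60E4 = 0110000011100100 = 24804 (signed)
0x692B = 0110100100101011 = 26923 (signed)
Subtract via negate-and-add: invert 0110100100101011 + 1 = 1001011011010101 (i.e. -26923).
  0110000011100100
+ 1001011011010101
= 1111011110111001
Result 1111011110111001: MSB = 1 → 63417 − 65536 = -2119.
Addends (after negating the subtrahend) have opposite signs, so signed overflow cannot occur.

-2119; no overflow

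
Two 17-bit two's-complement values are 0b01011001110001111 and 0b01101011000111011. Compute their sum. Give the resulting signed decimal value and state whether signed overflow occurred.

-30262; overflow

0b01011001110001111 → 01011001110001111 = 45967 (signed)
0b01101011000111011 → 01101011000111011 = 54843 (signed)
  01011001110001111
+ 01101011000111011
= 11000100111001010
Result 11000100111001010: MSB = 1 → 100810 − 131072 = -30262.
Both addends are non-negative but the stored result is negative: signed overflow. The true value 45967 + 54843 = 100810 lies outside [-65536, 65535].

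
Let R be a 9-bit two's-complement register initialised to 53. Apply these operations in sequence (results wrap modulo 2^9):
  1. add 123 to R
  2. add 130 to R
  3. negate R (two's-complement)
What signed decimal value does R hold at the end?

206

Start: R = 53 = 000110101.
R = 53 + 123 = 176 = 010110000
R = 176 + 130 = 306; wraps to -206 = 100110010
R = −(-206) = 206 = 011001110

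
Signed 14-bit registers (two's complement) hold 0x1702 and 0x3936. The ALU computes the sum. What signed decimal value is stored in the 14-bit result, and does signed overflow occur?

4152; no overflow

0x1702 = 01011100000010 = 5890 (signed)
0x3936 = 11100100110110 = -1738 (signed)
  01011100000010
+ 11100100110110
= 01000000111000  (discard carry-out 1)
Result 01000000111000: MSB = 0 → value 4152.
Addends have opposite signs, so signed overflow cannot occur.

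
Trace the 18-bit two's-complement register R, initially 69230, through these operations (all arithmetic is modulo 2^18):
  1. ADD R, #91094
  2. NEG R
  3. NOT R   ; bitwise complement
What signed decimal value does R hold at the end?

-101821

Start: R = 69230 = 010000111001101110.
R = 69230 + 91094 = 160324; wraps to -101820 = 100111001001000100
R = −(-101820) = 101820 = 011000110110111100
R = NOT 011000110110111100 = 100111001001000011 = -101821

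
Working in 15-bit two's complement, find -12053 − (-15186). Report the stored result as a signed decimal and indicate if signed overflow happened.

-12053 → 101000011101011
-15186 → 100010010101110
Subtract via negate-and-add: invert 100010010101110 + 1 = 011101101010010 (i.e. 15186).
  101000011101011
+ 011101101010010
= 000110000111101  (discard carry-out 1)
Result 000110000111101: MSB = 0 → value 3133.
Addends (after negating the subtrahend) have opposite signs, so signed overflow cannot occur.

3133; no overflow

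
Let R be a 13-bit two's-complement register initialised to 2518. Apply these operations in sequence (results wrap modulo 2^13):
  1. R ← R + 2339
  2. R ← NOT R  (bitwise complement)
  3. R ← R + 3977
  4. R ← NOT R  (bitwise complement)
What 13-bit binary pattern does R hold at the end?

0001101110000

Start: R = 2518 = 0100111010110.
R = 2518 + 2339 = 4857; wraps to -3335 = 1001011111001
R = NOT 1001011111001 = 0110100000110 = 3334
R = 3334 + 3977 = 7311; wraps to -881 = 1110010001111
R = NOT 1110010001111 = 0001101110000 = 880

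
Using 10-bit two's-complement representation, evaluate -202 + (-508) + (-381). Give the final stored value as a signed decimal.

-202 + (-508) = -710 → wraps to 314 (0100111010)
314 + (-381) = -67 (1110111101)

-67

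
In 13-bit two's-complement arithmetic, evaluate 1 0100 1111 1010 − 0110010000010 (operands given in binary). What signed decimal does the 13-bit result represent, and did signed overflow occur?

2168; overflow

1 0100 1111 1010 → 1010011111010 = -2822 (signed)
0110010000010 = 3202 (signed)
Subtract via negate-and-add: invert 0110010000010 + 1 = 1001101111110 (i.e. -3202).
  1010011111010
+ 1001101111110
= 0100001111000  (discard carry-out 1)
Result 0100001111000: MSB = 0 → value 2168.
Both addends (after negating the subtrahend) are negative but the stored result is non-negative: signed overflow. The true value -2822 − 3202 = -6024 lies outside [-4096, 4095].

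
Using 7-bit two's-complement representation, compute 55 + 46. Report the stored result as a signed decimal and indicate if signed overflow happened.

55 → 0110111
46 → 0101110
  0110111
+ 0101110
= 1100101
Result 1100101: MSB = 1 → 101 − 128 = -27.
Both addends are non-negative but the stored result is negative: signed overflow. The true value 55 + 46 = 101 lies outside [-64, 63].

-27; overflow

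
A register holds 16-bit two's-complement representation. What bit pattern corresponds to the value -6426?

|-6426| = 6426 = 0001100100011010 in 16 bits.
Invert the bits: 1110011011100101. Add 1: 1110011011100110.
Check: 1110011011100110 reads as 59110 − 65536 = -6426.

1110011011100110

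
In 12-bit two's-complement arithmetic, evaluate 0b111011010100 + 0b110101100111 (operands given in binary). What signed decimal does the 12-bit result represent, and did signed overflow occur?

0b111011010100 → 111011010100 = -300 (signed)
0b110101100111 → 110101100111 = -665 (signed)
  111011010100
+ 110101100111
= 110000111011  (discard carry-out 1)
Result 110000111011: MSB = 1 → 3131 − 4096 = -965.
Both addends are negative and so is the stored result: no signed overflow.

-965; no overflow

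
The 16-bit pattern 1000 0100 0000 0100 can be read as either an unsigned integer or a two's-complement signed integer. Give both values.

Unsigned: 1000010000000100 = 33796.
Signed: MSB=1 → 33796 − 65536 = -31740.

unsigned = 33796, signed = -31740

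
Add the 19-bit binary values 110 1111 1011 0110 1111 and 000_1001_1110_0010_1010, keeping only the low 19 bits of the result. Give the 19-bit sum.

1111001100110011001

  1101111101101101111
+ 0001001111000101010
= 1111001100110011001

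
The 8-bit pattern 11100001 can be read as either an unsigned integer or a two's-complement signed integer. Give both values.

unsigned = 225, signed = -31

Unsigned: 11100001 = 225.
Signed: MSB=1 → 225 − 256 = -31.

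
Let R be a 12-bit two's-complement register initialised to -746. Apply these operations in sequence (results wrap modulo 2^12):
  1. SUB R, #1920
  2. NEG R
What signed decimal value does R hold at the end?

-1430

Start: R = -746 = 110100010110.
R = -746 − 1920 = -2666; wraps to 1430 = 010110010110
R = −(1430) = -1430 = 101001101010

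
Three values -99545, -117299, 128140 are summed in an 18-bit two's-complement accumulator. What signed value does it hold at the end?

-88704

-99545 + (-117299) = -216844 → wraps to 45300 (001011000011110100)
45300 + 128140 = 173440 → wraps to -88704 (101010010110000000)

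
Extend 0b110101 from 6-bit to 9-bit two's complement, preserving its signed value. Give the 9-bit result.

111110101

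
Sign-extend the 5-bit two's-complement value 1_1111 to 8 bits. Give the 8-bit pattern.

11111111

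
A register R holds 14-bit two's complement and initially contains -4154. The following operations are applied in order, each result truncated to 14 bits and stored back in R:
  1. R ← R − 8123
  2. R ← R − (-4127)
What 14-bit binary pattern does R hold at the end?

Start: R = -4154 = 10111111000110.
R = -4154 − 8123 = -12277; wraps to 4107 = 01000000001011
R = 4107 − (-4127) = 8234; wraps to -8150 = 10000000101010

10000000101010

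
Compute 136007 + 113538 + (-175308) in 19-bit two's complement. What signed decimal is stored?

136007 + 113538 = 249545 (0111100111011001001)
249545 + (-175308) = 74237 (0010010000111111101)

74237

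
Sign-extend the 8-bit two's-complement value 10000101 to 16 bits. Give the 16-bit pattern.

1111111110000101

MSB of 10000101 is 1; replicate it into the new high bits.
11111111|10000101 → 1111111110000101 (still -123).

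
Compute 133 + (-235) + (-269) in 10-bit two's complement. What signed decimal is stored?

-371

133 + (-235) = -102 (1110011010)
-102 + (-269) = -371 (1010001101)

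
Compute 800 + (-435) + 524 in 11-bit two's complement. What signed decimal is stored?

800 + (-435) = 365 (00101101101)
365 + 524 = 889 (01101111001)

889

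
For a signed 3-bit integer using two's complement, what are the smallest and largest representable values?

min = -4, max = 3

Minimum: −2^2 = -4.
Maximum: 2^2 − 1 = 3.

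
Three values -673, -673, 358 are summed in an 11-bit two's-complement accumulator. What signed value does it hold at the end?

-673 + (-673) = -1346 → wraps to 702 (01010111110)
702 + 358 = 1060 → wraps to -988 (10000100100)

-988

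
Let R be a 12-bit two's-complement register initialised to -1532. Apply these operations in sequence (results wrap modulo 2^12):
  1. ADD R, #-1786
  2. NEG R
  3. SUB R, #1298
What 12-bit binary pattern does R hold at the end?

011111100100

Start: R = -1532 = 101000000100.
R = -1532 + (-1786) = -3318; wraps to 778 = 001100001010
R = −(778) = -778 = 110011110110
R = -778 − 1298 = -2076; wraps to 2020 = 011111100100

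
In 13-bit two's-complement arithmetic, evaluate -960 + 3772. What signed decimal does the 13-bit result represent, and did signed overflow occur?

-960 → 1110001000000
3772 → 0111010111100
  1110001000000
+ 0111010111100
= 0101011111100  (discard carry-out 1)
Result 0101011111100: MSB = 0 → value 2812.
Addends have opposite signs, so signed overflow cannot occur.

2812; no overflow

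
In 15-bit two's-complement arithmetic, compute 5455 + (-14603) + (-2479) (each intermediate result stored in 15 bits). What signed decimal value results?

5455 + (-14603) = -9148 (101110001000100)
-9148 + (-2479) = -11627 (101001010010101)

-11627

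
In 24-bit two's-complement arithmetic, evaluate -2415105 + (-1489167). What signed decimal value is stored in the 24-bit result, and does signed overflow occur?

-2415105 → 110110110010010111111111
-1489167 → 111010010100011011110001
  110110110010010111111111
+ 111010010100011011110001
= 110001000110110011110000  (discard carry-out 1)
Result 110001000110110011110000: MSB = 1 → 12872944 − 16777216 = -3904272.
Both addends are negative and so is the stored result: no signed overflow.

-3904272; no overflow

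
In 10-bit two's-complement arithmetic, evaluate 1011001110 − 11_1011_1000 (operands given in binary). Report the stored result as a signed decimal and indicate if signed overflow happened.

1011001110 = -306 (signed)
11_1011_1000 → 1110111000 = -72 (signed)
Subtract via negate-and-add: invert 1110111000 + 1 = 0001001000 (i.e. 72).
  1011001110
+ 0001001000
= 1100010110
Result 1100010110: MSB = 1 → 790 − 1024 = -234.
Addends (after negating the subtrahend) have opposite signs, so signed overflow cannot occur.

-234; no overflow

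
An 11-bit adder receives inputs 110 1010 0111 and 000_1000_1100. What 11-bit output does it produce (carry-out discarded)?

11100110011

  11010100111
+ 00010001100
= 11100110011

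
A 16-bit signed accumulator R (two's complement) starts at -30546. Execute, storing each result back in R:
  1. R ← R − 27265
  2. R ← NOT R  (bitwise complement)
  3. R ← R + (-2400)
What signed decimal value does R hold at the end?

-10126

Start: R = -30546 = 1000100010101110.
R = -30546 − 27265 = -57811; wraps to 7725 = 0001111000101101
R = NOT 0001111000101101 = 1110000111010010 = -7726
R = -7726 + (-2400) = -10126 = 1101100001110010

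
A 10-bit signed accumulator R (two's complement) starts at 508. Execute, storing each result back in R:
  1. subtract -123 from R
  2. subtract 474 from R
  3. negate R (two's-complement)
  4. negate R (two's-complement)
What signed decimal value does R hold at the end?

157

Start: R = 508 = 0111111100.
R = 508 − (-123) = 631; wraps to -393 = 1001110111
R = -393 − 474 = -867; wraps to 157 = 0010011101
R = −(157) = -157 = 1101100011
R = −(-157) = 157 = 0010011101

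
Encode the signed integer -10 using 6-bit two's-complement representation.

|-10| = 10 = 001010 in 6 bits.
Invert the bits: 110101. Add 1: 110110.

110110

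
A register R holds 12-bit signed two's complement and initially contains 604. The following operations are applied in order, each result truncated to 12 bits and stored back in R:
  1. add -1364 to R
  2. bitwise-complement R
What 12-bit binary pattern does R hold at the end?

001011110111

Start: R = 604 = 001001011100.
R = 604 + (-1364) = -760 = 110100001000
R = NOT 110100001000 = 001011110111 = 759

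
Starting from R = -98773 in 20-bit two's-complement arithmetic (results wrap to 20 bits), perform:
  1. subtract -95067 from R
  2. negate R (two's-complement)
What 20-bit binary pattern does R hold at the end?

Start: R = -98773 = 11100111111000101011.
R = -98773 − (-95067) = -3706 = 11111111000110000110
R = −(-3706) = 3706 = 00000000111001111010

00000000111001111010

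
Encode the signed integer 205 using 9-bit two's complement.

205 is non-negative, so write it directly in 9 bits: 011001101.

011001101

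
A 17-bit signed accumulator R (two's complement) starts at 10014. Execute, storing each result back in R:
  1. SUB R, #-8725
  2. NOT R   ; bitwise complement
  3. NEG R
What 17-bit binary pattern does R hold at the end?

Start: R = 10014 = 00010011100011110.
R = 10014 − (-8725) = 18739 = 00100100100110011
R = NOT 00100100100110011 = 11011011011001100 = -18740
R = −(-18740) = 18740 = 00100100100110100

00100100100110100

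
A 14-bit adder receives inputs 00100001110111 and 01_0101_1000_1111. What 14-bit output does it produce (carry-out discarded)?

  00100001110111
+ 01010110001111
= 01111000000110

01111000000110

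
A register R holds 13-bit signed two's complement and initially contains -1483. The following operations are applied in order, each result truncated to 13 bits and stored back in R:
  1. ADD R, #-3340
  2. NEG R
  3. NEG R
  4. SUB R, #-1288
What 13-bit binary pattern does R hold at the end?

1001000110001

Start: R = -1483 = 1101000110101.
R = -1483 + (-3340) = -4823; wraps to 3369 = 0110100101001
R = −(3369) = -3369 = 1001011010111
R = −(-3369) = 3369 = 0110100101001
R = 3369 − (-1288) = 4657; wraps to -3535 = 1001000110001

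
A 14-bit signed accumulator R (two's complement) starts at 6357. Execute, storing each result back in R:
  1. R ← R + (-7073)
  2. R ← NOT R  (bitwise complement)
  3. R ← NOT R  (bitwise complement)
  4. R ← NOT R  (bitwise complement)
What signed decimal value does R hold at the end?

Start: R = 6357 = 01100011010101.
R = 6357 + (-7073) = -716 = 11110100110100
R = NOT 11110100110100 = 00001011001011 = 715
R = NOT 00001011001011 = 11110100110100 = -716
R = NOT 11110100110100 = 00001011001011 = 715

715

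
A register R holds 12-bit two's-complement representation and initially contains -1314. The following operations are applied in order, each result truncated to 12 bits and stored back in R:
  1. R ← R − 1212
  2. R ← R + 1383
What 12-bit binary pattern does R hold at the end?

Start: R = -1314 = 101011011110.
R = -1314 − 1212 = -2526; wraps to 1570 = 011000100010
R = 1570 + 1383 = 2953; wraps to -1143 = 101110001001

101110001001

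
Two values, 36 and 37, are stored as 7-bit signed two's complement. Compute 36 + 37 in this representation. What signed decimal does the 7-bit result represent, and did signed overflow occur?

36 → 0100100
37 → 0100101
  0100100
+ 0100101
= 1001001
Result 1001001: MSB = 1 → 73 − 128 = -55.
Both addends are non-negative but the stored result is negative: signed overflow. The true value 36 + 37 = 73 lies outside [-64, 63].

-55; overflow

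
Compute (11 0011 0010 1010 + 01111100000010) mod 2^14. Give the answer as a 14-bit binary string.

  11001100101010
+ 01111100000010
= 01001000101100  (discard carry-out 1)

01001000101100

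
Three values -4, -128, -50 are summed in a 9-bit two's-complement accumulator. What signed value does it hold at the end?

-182

-4 + (-128) = -132 (101111100)
-132 + (-50) = -182 (101001010)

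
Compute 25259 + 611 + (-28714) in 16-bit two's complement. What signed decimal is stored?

25259 + 611 = 25870 (0110010100001110)
25870 + (-28714) = -2844 (1111010011100100)

-2844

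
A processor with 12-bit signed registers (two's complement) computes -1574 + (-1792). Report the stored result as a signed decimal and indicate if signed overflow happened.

-1574 → 100111011010
-1792 → 100100000000
  100111011010
+ 100100000000
= 001011011010  (discard carry-out 1)
Result 001011011010: MSB = 0 → value 730.
Both addends are negative but the stored result is non-negative: signed overflow. The true value -1574 + (-1792) = -3366 lies outside [-2048, 2047].

730; overflow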